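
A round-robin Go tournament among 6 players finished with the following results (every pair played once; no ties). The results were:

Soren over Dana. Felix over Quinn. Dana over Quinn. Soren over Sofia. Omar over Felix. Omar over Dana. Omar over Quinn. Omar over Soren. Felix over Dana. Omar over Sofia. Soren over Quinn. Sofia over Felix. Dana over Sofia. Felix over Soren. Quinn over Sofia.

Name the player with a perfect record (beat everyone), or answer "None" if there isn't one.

Omar

Omar has 5 wins out of 5 opponents — a perfect record.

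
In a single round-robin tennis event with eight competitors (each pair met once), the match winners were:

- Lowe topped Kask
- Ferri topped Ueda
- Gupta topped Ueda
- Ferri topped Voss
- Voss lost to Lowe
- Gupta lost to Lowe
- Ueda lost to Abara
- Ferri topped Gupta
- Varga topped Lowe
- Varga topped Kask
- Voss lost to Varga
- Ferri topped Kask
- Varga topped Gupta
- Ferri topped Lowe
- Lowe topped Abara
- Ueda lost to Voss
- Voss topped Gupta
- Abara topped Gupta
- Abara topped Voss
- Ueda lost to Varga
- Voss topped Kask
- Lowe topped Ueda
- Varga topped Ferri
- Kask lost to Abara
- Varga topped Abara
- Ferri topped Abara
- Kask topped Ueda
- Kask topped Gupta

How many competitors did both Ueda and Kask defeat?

Ueda beat: no one.
Kask beat: Gupta, Ueda.
No one was beaten by both.

0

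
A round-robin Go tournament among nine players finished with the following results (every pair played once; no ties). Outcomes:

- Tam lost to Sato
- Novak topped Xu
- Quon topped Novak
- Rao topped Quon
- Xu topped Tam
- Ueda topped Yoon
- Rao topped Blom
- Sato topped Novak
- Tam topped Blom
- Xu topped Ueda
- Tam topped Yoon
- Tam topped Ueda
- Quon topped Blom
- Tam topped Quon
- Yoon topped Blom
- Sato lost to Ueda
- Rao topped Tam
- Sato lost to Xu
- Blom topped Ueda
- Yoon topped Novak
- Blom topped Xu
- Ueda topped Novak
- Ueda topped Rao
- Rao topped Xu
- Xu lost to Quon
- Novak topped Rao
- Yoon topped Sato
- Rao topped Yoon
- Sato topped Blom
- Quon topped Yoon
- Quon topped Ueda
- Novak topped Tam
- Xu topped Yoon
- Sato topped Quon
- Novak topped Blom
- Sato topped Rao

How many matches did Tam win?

Tam's results: beat Yoon, Ueda, Blom, Quon; lost to Sato, Xu, Novak, Rao.
That is 4 wins.

4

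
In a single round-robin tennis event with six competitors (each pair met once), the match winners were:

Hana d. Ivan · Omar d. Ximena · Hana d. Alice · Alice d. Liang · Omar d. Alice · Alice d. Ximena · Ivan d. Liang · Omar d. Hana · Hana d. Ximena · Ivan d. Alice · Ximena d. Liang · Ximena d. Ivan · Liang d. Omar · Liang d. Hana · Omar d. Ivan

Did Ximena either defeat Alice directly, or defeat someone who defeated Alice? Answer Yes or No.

Yes

Ximena did not beat Alice directly.
Ximena beat Liang, Ivan. Of those, Ivan beat Alice.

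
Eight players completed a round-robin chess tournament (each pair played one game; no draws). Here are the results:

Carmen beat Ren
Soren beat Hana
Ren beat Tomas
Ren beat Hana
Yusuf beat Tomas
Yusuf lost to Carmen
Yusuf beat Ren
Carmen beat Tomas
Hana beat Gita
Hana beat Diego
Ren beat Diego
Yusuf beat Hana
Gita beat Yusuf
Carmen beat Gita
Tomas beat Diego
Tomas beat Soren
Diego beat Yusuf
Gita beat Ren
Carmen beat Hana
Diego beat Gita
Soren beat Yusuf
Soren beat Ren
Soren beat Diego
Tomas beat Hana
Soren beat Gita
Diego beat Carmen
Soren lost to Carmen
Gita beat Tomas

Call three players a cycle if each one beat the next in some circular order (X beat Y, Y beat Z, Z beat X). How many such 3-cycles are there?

15

Win totals: Hana 2, Ren 3, Yusuf 3, Tomas 3, Soren 5, Diego 3, Gita 3, Carmen 6.
A player with w wins dominates both others in C(w,2) triples; summing gives 1 + 3 + 3 + 3 + 10 + 3 + 3 + 15 = 41 transitive triples.
Total triples C(8,3) = 56, so cyclic triples = 56 − 41 = 15.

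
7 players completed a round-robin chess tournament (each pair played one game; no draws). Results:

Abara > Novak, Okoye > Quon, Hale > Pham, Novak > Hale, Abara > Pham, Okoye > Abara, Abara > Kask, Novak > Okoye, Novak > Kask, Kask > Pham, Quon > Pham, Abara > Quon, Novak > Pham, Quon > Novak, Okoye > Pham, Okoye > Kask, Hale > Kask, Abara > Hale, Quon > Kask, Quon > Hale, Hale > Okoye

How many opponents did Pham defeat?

0

Pham's results: beat no one; lost to Hale, Novak, Kask, Quon, Okoye, Abara.
That is 0 wins.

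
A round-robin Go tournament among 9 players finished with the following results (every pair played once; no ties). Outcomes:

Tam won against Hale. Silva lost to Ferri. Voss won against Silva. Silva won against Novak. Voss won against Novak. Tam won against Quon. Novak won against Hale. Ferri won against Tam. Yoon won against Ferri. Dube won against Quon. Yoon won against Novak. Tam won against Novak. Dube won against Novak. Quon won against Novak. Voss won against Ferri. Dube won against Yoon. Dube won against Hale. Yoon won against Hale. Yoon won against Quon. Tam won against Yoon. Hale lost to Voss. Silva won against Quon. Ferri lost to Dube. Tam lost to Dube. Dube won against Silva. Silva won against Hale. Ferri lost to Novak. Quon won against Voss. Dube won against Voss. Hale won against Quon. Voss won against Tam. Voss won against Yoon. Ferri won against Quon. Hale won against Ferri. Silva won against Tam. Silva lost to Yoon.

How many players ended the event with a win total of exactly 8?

Win totals: Dube 8, Hale 2, Quon 2, Tam 4, Silva 4, Ferri 3, Yoon 5, Novak 2, Voss 6.
Exactly 8: Dube — 1 player.

1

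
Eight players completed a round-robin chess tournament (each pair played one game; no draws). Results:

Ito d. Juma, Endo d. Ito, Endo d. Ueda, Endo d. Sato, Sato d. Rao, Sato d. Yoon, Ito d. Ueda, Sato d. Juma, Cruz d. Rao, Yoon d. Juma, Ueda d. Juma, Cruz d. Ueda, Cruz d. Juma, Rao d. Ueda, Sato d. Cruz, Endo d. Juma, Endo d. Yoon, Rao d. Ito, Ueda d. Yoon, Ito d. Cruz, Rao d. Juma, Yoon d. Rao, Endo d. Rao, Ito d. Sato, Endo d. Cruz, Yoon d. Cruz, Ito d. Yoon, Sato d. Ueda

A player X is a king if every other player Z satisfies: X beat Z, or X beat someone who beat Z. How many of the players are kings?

Ito cannot reach Endo in two steps.
Sato cannot reach Endo in two steps.
Rao cannot reach Endo in two steps.
Cruz cannot reach Sato, Endo in two steps.
Yoon cannot reach Sato, Endo in two steps.
Ueda cannot reach Ito, Sato, Endo in two steps.
Endo reaches everyone (king).
Juma cannot reach Ito, Sato, Rao, Cruz, Yoon, Ueda, Endo in two steps.
Kings: Endo — 1.

1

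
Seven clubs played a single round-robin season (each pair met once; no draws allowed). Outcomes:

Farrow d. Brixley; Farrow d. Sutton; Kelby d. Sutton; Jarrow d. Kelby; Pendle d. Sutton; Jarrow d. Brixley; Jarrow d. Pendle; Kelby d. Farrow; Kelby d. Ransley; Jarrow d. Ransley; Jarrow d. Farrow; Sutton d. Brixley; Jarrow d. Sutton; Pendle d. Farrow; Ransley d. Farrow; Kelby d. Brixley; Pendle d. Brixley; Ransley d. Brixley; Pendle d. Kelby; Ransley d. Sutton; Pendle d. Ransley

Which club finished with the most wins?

Win totals: Brixley 0, Kelby 4, Farrow 2, Jarrow 6, Sutton 1, Pendle 5, Ransley 3.
Jarrow leads with 6 wins (next highest: 5).

Jarrow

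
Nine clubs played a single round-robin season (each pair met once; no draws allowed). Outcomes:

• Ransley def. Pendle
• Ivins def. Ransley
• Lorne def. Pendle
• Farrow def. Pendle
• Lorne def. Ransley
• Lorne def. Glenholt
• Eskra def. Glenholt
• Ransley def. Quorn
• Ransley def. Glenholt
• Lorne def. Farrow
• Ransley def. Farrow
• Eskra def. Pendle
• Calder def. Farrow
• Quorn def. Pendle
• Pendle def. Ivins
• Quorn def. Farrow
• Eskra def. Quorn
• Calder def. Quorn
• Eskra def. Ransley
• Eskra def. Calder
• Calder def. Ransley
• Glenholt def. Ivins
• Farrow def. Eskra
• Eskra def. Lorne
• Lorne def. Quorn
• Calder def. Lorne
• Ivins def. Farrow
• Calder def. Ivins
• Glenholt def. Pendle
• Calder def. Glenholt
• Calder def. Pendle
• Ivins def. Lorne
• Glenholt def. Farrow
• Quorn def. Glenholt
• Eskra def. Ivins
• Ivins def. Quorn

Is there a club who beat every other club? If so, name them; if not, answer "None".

Highest win total is Eskra with 7 (out of 8 possible).
Eskra lost to Farrow, so no club went undefeated.

None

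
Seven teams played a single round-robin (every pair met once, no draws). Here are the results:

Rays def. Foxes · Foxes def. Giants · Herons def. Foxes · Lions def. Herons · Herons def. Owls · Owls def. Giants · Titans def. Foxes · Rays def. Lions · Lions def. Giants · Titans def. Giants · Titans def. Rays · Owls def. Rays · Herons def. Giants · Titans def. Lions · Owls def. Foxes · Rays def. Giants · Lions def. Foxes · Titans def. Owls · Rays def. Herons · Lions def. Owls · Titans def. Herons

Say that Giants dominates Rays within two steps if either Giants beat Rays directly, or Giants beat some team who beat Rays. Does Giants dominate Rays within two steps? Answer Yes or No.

Giants did not beat Rays directly.
Giants beat no one, so there is no intermediate team.

No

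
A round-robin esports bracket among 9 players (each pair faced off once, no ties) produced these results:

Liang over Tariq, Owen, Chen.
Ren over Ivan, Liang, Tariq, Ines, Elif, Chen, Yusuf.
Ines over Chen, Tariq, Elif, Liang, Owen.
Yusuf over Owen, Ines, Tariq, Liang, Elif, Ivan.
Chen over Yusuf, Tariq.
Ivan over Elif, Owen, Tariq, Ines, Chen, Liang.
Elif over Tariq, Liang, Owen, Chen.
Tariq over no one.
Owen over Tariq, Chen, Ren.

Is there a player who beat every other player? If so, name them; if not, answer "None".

Highest win total is Ren with 7 (out of 8 possible).
Ren lost to Owen, so no player went undefeated.

None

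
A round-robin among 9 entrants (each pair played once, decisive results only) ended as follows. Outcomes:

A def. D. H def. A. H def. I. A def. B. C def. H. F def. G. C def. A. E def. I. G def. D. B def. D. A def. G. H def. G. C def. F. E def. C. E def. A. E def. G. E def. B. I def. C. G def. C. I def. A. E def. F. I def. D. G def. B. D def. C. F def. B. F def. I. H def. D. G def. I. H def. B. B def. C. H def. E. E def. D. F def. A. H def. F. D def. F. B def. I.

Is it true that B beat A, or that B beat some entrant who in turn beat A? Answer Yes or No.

Yes

B did not beat A directly.
B beat C, D, I. Of those, C beat A.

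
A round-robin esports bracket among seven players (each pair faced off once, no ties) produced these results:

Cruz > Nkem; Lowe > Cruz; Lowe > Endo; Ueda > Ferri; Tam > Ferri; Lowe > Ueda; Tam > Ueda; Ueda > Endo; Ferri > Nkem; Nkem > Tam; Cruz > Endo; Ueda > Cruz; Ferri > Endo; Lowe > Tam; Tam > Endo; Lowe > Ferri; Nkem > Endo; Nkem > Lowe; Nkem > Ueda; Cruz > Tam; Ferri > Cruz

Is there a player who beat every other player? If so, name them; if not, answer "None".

None

Highest win total is Lowe with 5 (out of 6 possible).
Lowe lost to Nkem, so no player went undefeated.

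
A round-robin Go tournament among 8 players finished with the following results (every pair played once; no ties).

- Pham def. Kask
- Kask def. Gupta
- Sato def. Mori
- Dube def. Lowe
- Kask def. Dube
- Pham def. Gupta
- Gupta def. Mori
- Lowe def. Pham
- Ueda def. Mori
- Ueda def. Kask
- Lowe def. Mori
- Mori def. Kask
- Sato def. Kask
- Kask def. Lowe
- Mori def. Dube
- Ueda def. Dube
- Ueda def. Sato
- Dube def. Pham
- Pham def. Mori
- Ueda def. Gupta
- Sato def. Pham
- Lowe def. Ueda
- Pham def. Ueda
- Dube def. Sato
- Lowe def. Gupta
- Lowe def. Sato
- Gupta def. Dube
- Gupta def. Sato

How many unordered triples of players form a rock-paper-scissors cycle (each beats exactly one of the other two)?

Win totals: Ueda 5, Kask 3, Dube 3, Gupta 3, Mori 2, Sato 3, Lowe 5, Pham 4.
A player with w wins dominates both others in C(w,2) triples; summing gives 10 + 3 + 3 + 3 + 1 + 3 + 10 + 6 = 39 transitive triples.
Total triples C(8,3) = 56, so cyclic triples = 56 − 39 = 17.

17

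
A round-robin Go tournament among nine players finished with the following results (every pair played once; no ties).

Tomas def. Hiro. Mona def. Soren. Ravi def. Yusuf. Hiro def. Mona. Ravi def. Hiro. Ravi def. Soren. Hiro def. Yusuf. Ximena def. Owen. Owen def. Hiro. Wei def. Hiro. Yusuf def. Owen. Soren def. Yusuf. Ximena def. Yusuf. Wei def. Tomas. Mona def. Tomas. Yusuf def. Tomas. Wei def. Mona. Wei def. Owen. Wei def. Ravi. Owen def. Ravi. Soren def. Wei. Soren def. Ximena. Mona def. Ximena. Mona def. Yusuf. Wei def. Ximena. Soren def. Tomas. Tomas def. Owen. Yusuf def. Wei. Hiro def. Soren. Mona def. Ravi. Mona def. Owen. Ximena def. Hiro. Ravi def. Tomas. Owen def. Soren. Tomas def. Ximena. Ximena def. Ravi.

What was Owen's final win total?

3

Owen's results: beat Hiro, Soren, Ravi; lost to Yusuf, Wei, Tomas, Ximena, Mona.
That is 3 wins.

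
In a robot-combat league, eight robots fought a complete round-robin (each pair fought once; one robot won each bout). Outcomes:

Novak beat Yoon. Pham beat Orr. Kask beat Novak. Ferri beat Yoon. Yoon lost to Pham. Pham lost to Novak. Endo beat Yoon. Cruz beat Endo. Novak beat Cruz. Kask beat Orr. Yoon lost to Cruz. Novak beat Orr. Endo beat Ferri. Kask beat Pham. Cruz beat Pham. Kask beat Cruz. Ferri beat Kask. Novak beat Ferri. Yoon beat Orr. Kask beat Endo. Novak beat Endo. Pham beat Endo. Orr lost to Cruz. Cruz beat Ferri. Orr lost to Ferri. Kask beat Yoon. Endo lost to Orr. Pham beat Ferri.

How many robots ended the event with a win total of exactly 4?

1

Win totals: Cruz 5, Yoon 1, Orr 1, Pham 4, Kask 6, Ferri 3, Novak 6, Endo 2.
Exactly 4: Pham — 1 robot.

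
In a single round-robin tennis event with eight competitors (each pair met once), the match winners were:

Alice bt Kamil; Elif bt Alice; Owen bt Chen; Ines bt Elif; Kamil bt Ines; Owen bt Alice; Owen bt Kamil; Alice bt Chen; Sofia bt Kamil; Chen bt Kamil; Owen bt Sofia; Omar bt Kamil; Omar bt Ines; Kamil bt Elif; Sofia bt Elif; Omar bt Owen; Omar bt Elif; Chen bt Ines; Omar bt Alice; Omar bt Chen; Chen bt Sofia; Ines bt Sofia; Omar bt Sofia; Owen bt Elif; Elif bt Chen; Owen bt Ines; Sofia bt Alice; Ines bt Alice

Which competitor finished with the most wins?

Win totals: Kamil 2, Omar 7, Alice 2, Owen 6, Ines 3, Chen 3, Elif 2, Sofia 3.
Omar leads with 7 wins (next highest: 6).

Omar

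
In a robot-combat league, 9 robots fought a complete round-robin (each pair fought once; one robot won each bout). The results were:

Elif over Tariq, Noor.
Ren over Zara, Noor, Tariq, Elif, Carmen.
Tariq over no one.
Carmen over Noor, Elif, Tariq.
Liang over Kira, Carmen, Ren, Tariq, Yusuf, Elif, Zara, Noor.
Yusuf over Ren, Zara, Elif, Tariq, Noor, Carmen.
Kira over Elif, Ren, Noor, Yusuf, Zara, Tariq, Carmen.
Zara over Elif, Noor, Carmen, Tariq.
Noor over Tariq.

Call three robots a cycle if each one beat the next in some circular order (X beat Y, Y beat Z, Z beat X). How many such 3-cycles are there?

Win totals: Carmen 3, Kira 7, Noor 1, Yusuf 6, Elif 2, Zara 4, Liang 8, Tariq 0, Ren 5.
A robot with w wins dominates both others in C(w,2) triples; summing gives 3 + 21 + 0 + 15 + 1 + 6 + 28 + 0 + 10 = 84 transitive triples.
Total triples C(9,3) = 84, so cyclic triples = 84 − 84 = 0.

0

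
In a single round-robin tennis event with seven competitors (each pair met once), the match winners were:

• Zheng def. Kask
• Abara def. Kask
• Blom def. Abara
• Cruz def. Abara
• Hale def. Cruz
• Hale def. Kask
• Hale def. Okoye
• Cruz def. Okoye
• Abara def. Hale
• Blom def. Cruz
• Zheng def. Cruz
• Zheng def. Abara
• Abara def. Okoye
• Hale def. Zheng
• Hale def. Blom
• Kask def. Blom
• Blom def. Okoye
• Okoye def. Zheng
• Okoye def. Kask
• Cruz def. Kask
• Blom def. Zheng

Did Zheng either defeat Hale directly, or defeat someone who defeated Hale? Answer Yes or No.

Yes

Zheng did not beat Hale directly.
Zheng beat Cruz, Kask, Abara. Of those, Abara beat Hale.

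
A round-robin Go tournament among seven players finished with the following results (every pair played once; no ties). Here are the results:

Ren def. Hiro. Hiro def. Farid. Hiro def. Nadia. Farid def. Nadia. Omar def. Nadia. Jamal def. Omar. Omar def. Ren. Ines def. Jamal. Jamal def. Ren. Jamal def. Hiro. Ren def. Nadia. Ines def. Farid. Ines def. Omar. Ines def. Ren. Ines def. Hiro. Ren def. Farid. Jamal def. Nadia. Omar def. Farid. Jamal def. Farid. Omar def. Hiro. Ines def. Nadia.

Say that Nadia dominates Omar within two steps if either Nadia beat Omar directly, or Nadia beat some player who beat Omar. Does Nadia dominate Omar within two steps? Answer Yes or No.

No

Nadia did not beat Omar directly.
Nadia beat no one, so there is no intermediate player.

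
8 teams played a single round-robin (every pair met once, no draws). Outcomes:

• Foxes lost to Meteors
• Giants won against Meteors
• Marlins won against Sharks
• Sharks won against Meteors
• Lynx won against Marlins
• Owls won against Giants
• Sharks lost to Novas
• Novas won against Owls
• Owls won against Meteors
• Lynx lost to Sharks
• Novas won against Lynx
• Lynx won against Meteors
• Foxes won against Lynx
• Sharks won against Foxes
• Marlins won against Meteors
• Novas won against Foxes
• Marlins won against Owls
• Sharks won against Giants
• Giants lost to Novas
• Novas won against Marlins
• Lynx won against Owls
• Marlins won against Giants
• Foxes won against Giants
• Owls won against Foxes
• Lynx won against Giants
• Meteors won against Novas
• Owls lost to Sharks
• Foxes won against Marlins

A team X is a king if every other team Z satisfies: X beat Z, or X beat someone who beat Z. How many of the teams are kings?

Owls cannot reach Sharks in two steps.
Giants cannot reach Owls, Lynx, Marlins, Sharks in two steps.
Foxes cannot reach Novas in two steps.
Novas reaches everyone (king).
Lynx reaches everyone (king).
Meteors reaches everyone (king).
Marlins reaches everyone (king).
Sharks reaches everyone (king).
Kings: Novas, Lynx, Meteors, Marlins, Sharks — 5.

5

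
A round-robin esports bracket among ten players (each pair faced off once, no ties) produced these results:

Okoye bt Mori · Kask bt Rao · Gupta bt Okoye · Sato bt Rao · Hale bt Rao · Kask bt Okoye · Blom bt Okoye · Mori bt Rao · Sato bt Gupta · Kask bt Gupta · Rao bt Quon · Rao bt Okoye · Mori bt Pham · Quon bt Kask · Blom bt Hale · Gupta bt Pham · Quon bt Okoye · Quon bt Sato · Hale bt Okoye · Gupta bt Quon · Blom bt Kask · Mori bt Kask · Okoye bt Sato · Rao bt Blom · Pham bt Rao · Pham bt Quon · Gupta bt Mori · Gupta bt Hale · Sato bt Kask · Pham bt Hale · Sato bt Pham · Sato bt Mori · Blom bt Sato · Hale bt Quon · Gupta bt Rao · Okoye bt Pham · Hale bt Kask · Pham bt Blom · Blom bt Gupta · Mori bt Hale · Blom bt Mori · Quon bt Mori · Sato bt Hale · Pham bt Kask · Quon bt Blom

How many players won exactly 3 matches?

3

Win totals: Quon 5, Hale 4, Mori 4, Gupta 6, Pham 5, Sato 6, Blom 6, Rao 3, Okoye 3, Kask 3.
Exactly 3: Rao, Okoye, Kask — 3 players.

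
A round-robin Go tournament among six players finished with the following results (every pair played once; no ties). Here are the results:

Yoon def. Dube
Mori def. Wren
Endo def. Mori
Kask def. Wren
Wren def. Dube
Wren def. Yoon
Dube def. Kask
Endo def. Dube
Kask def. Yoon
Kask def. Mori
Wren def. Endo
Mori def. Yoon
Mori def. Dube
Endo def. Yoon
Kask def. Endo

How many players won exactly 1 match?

2

Win totals: Dube 1, Endo 3, Mori 3, Wren 3, Yoon 1, Kask 4.
Exactly 1: Dube, Yoon — 2 players.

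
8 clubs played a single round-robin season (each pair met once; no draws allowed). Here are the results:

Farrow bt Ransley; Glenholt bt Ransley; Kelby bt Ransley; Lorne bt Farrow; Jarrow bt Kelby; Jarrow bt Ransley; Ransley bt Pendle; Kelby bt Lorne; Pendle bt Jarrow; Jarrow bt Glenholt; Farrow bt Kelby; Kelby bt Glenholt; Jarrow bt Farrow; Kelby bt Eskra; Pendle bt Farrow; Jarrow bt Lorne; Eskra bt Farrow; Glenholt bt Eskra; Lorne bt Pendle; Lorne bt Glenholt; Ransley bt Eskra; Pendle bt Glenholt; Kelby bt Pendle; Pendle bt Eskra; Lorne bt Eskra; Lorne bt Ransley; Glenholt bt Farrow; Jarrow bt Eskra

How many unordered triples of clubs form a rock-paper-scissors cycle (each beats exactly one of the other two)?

Win totals: Kelby 5, Pendle 4, Ransley 2, Jarrow 6, Glenholt 3, Eskra 1, Farrow 2, Lorne 5.
A club with w wins dominates both others in C(w,2) triples; summing gives 10 + 6 + 1 + 15 + 3 + 0 + 1 + 10 = 46 transitive triples.
Total triples C(8,3) = 56, so cyclic triples = 56 − 46 = 10.

10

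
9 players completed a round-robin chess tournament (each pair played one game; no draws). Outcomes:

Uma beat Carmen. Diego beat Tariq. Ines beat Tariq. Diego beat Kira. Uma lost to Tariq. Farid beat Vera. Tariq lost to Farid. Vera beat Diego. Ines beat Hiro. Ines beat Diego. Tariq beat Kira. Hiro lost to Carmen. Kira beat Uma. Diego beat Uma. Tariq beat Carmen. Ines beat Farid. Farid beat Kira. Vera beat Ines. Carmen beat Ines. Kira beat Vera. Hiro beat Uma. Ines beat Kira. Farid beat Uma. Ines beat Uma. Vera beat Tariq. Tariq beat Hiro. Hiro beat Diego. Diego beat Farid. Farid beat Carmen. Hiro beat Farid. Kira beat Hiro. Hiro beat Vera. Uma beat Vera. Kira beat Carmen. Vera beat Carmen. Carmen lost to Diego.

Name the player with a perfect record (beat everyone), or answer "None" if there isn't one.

None

Highest win total is Ines with 6 (out of 8 possible).
Ines lost to Carmen, Vera, so no player went undefeated.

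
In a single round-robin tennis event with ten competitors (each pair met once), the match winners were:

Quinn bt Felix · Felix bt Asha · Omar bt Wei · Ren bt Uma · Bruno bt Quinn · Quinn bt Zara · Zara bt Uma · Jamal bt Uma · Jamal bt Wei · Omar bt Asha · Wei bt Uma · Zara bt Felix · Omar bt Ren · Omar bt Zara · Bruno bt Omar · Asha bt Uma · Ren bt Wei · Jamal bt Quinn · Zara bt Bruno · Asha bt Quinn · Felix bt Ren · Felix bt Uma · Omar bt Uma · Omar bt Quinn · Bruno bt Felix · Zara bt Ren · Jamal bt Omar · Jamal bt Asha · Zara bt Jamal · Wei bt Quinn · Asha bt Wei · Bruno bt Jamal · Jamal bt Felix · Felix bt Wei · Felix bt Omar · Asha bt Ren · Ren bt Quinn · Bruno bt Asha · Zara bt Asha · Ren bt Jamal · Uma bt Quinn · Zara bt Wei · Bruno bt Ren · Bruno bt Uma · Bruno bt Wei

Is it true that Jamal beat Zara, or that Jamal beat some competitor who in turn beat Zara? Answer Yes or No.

Jamal did not beat Zara directly.
Jamal beat Felix, Uma, Wei, Asha, Omar, Quinn. Of those, Omar beat Zara.

Yes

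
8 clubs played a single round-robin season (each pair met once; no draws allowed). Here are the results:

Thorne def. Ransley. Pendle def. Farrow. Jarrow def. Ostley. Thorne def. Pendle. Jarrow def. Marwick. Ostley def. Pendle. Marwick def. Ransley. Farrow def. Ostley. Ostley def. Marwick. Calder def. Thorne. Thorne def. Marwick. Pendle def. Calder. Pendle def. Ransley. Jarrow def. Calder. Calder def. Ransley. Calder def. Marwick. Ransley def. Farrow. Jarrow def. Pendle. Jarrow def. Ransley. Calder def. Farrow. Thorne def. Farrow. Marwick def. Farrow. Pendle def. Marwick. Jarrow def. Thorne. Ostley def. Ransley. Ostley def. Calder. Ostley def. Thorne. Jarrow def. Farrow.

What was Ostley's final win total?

Ostley's results: beat Thorne, Ransley, Calder, Pendle, Marwick; lost to Jarrow, Farrow.
That is 5 wins.

5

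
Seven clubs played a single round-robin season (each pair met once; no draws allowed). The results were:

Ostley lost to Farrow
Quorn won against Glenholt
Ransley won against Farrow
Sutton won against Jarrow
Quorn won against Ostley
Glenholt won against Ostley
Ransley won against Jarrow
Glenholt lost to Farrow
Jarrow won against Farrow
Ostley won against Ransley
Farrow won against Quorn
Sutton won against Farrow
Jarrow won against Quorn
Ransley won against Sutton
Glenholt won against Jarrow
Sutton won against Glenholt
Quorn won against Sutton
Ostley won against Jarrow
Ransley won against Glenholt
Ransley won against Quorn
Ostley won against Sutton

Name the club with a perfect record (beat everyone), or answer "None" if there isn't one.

None

Highest win total is Ransley with 5 (out of 6 possible).
Ransley lost to Ostley, so no club went undefeated.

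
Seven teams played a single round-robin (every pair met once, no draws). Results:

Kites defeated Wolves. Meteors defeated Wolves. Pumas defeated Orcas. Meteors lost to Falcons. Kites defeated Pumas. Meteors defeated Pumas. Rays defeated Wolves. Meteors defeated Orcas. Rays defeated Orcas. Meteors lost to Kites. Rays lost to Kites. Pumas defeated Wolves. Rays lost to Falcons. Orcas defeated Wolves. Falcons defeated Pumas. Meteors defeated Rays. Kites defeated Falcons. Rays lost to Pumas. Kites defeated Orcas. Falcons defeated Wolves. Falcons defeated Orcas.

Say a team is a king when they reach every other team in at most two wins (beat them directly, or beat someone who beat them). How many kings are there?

1

Wolves cannot reach Rays, Pumas, Meteors, Orcas, Falcons, Kites in two steps.
Rays cannot reach Pumas, Meteors, Falcons, Kites in two steps.
Pumas cannot reach Meteors, Falcons, Kites in two steps.
Meteors cannot reach Falcons, Kites in two steps.
Orcas cannot reach Rays, Pumas, Meteors, Falcons, Kites in two steps.
Falcons cannot reach Kites in two steps.
Kites reaches everyone (king).
Kings: Kites — 1.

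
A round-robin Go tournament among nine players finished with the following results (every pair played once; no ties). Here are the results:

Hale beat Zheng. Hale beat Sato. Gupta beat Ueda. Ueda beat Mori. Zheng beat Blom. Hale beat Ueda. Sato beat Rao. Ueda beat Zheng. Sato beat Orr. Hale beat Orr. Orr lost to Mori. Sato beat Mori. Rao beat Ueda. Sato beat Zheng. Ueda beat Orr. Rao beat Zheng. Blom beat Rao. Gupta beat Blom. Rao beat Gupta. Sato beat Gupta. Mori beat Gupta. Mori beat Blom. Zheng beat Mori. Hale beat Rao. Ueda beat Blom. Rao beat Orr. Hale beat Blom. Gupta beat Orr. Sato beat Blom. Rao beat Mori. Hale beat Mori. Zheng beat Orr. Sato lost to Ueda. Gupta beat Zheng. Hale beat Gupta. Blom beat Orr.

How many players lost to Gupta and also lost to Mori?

Gupta beat: Ueda, Zheng, Orr, Blom.
Mori beat: Orr, Gupta, Blom.
Both beat: Orr, Blom — 2.

2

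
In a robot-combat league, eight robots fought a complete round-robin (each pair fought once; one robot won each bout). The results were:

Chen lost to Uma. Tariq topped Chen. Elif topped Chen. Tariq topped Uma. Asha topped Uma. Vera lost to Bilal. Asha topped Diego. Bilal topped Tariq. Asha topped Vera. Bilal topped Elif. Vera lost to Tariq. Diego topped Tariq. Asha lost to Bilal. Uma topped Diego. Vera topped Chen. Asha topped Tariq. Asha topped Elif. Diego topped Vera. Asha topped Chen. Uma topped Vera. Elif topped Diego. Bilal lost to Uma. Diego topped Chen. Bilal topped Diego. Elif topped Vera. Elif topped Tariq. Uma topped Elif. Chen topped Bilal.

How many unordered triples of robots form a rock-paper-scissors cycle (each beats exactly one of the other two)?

9

Win totals: Tariq 3, Diego 3, Vera 1, Bilal 5, Chen 1, Uma 5, Asha 6, Elif 4.
A robot with w wins dominates both others in C(w,2) triples; summing gives 3 + 3 + 0 + 10 + 0 + 10 + 15 + 6 = 47 transitive triples.
Total triples C(8,3) = 56, so cyclic triples = 56 − 47 = 9.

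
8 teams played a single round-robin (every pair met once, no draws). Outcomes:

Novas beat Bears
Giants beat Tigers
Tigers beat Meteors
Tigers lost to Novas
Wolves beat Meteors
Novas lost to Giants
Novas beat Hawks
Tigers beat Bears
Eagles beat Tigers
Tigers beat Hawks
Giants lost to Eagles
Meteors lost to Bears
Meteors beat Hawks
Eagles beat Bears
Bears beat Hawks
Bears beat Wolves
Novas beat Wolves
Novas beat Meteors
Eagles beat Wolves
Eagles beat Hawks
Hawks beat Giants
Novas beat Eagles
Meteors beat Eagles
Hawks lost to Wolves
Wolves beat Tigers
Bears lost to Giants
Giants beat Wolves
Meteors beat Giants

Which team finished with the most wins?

Win totals: Hawks 1, Giants 4, Wolves 3, Eagles 5, Meteors 3, Tigers 3, Bears 3, Novas 6.
Novas leads with 6 wins (next highest: 5).

Novas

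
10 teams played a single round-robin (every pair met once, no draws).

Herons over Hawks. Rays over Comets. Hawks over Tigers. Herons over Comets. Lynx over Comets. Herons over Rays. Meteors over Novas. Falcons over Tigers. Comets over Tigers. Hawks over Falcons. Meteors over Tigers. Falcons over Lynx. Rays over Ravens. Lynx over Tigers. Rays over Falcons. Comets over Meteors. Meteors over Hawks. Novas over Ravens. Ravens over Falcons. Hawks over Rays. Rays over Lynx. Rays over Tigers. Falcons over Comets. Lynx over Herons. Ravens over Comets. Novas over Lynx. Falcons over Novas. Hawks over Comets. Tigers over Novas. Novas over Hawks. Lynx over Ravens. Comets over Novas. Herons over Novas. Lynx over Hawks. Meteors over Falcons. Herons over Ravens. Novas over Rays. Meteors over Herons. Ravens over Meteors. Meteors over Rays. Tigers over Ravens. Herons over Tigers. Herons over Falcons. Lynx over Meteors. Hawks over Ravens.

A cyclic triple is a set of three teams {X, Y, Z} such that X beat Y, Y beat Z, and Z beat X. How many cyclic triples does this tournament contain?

30

Win totals: Tigers 2, Rays 5, Novas 4, Meteors 6, Hawks 5, Lynx 6, Falcons 4, Ravens 3, Herons 7, Comets 3.
A team with w wins dominates both others in C(w,2) triples; summing gives 1 + 10 + 6 + 15 + 10 + 15 + 6 + 3 + 21 + 3 = 90 transitive triples.
Total triples C(10,3) = 120, so cyclic triples = 120 − 90 = 30.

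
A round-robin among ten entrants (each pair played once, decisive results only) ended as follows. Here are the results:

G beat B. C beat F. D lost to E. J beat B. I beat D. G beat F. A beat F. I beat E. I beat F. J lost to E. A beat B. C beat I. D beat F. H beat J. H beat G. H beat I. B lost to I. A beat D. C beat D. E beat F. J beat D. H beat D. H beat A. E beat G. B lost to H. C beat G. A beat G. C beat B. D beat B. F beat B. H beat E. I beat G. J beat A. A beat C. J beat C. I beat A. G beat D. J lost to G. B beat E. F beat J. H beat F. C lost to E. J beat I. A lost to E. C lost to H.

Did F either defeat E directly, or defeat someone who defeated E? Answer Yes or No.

Yes

F did not beat E directly.
F beat B, J. Of those, B beat E.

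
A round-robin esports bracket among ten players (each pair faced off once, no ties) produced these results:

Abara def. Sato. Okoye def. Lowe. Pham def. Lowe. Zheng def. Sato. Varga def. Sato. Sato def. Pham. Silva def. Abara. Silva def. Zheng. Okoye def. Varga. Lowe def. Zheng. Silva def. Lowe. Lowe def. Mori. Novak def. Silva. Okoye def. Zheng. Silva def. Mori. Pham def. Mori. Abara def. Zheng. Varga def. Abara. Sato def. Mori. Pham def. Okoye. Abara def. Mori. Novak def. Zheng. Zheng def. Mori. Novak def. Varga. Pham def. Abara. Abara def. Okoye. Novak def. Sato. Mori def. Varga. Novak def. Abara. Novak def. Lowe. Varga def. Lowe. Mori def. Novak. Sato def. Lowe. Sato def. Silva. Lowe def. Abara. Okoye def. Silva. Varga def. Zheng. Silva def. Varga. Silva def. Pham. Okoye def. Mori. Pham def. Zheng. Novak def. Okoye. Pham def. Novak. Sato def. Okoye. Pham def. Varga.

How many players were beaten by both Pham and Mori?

Pham beat: Mori, Varga, Lowe, Okoye, Zheng, Novak, Abara.
Mori beat: Varga, Novak.
Both beat: Varga, Novak — 2.

2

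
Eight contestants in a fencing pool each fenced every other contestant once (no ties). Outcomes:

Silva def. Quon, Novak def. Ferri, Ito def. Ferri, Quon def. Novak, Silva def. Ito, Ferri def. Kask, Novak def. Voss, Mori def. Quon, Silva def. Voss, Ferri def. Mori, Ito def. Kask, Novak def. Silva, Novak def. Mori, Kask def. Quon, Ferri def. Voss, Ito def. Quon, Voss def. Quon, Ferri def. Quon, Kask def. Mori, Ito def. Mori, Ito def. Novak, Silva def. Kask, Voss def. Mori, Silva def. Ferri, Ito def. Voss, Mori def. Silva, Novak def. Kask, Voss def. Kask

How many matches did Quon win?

Quon's results: beat Novak; lost to Voss, Kask, Silva, Ito, Ferri, Mori.
That is 1 win.

1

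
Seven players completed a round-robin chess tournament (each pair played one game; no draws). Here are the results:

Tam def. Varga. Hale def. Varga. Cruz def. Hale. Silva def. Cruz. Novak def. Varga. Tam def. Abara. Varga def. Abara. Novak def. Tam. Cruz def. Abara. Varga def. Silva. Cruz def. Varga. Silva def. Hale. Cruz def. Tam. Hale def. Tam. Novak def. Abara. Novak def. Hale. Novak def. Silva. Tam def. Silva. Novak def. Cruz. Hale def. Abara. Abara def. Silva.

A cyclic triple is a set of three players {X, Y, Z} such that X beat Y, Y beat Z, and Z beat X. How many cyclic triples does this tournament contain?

6

Win totals: Silva 2, Varga 2, Cruz 4, Abara 1, Tam 3, Hale 3, Novak 6.
A player with w wins dominates both others in C(w,2) triples; summing gives 1 + 1 + 6 + 0 + 3 + 3 + 15 = 29 transitive triples.
Total triples C(7,3) = 35, so cyclic triples = 35 − 29 = 6.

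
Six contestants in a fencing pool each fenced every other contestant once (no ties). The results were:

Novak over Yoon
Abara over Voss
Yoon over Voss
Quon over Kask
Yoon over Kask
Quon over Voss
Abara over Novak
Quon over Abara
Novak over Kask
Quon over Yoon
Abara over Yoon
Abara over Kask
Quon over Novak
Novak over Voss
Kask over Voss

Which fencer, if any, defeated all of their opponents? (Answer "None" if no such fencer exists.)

Quon has 5 wins out of 5 opponents — a perfect record.

Quon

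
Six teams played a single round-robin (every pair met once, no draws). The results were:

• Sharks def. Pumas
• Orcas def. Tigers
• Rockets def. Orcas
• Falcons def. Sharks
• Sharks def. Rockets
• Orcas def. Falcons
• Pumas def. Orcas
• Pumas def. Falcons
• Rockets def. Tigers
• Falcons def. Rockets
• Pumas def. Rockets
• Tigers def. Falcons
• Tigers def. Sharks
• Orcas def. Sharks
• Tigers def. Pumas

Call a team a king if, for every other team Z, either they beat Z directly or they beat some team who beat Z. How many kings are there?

Falcons reaches everyone (king).
Pumas reaches everyone (king).
Sharks reaches everyone (king).
Rockets reaches everyone (king).
Orcas reaches everyone (king).
Tigers reaches everyone (king).
Kings: Falcons, Pumas, Sharks, Rockets, Orcas, Tigers — 6.

6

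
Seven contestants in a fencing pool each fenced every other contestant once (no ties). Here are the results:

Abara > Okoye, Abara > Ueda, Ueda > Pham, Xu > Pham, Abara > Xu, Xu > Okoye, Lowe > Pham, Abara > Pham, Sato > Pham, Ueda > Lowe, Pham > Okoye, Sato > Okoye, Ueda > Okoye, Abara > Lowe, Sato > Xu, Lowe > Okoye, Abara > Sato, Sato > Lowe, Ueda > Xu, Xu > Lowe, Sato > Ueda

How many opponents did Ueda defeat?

4

Ueda's results: beat Xu, Lowe, Okoye, Pham; lost to Abara, Sato.
That is 4 wins.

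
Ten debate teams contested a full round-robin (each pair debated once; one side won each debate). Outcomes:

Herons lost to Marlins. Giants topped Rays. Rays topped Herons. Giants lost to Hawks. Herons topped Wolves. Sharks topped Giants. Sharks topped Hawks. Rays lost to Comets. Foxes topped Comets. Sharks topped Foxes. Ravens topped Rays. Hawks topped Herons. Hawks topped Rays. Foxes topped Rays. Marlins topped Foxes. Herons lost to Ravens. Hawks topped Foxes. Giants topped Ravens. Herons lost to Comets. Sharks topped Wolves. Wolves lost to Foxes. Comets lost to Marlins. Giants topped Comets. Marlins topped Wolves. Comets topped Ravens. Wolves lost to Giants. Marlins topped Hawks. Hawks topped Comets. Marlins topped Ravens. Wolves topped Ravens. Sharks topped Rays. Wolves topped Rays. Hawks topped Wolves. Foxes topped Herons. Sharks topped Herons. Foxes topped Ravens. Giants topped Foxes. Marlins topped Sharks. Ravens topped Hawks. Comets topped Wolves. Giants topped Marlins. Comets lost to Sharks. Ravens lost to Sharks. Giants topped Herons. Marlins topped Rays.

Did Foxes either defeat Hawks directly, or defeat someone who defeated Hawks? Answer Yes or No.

Yes

Foxes did not beat Hawks directly.
Foxes beat Ravens, Comets, Wolves, Herons, Rays. Of those, Ravens beat Hawks.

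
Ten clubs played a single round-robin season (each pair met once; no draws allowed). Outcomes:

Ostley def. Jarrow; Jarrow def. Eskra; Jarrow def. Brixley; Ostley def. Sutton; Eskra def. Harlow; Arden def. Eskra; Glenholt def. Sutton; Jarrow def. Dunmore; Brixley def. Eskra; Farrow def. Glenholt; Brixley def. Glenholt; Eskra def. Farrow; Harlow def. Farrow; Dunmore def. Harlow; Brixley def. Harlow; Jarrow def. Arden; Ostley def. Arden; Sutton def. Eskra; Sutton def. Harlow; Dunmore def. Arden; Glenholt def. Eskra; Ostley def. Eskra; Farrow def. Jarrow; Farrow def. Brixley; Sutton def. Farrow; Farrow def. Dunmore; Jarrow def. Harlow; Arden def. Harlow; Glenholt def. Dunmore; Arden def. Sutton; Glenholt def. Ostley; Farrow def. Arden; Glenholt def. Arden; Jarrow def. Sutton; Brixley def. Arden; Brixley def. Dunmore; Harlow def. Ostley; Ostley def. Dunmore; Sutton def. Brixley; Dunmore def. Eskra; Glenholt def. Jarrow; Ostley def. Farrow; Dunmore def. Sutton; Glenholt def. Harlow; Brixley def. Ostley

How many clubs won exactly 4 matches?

Win totals: Brixley 6, Dunmore 4, Harlow 2, Glenholt 7, Jarrow 6, Farrow 5, Sutton 4, Ostley 6, Arden 3, Eskra 2.
Exactly 4: Dunmore, Sutton — 2 clubs.

2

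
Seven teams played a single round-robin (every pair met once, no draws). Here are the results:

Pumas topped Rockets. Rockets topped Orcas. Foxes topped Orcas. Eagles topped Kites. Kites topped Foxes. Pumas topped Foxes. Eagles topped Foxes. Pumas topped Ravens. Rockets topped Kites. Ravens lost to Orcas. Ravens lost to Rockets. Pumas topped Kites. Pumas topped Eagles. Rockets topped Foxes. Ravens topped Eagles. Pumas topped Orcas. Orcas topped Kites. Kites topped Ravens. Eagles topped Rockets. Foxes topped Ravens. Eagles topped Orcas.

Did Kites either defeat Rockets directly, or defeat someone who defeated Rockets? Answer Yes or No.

No

Kites did not beat Rockets directly.
Kites beat Foxes, Ravens, but each of them lost to Rockets. No two-step path.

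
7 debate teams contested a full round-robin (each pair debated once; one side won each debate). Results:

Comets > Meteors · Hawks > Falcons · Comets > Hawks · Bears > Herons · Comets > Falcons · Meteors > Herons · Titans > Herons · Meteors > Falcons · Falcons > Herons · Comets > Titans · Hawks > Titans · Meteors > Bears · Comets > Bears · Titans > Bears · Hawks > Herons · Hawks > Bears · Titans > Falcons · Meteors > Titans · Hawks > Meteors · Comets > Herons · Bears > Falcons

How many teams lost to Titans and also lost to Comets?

3

Titans beat: Bears, Herons, Falcons.
Comets beat: Hawks, Bears, Titans, Herons, Falcons, Meteors.
Both beat: Bears, Herons, Falcons — 3.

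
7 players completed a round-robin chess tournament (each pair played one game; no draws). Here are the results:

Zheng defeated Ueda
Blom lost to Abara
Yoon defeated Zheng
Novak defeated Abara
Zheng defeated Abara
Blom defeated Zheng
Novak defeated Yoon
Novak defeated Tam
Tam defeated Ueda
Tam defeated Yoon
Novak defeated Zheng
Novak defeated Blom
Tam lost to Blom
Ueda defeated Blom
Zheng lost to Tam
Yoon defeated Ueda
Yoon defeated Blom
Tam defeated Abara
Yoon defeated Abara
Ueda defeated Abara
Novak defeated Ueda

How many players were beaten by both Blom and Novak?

2

Blom beat: Tam, Zheng.
Novak beat: Yoon, Tam, Ueda, Blom, Abara, Zheng.
Both beat: Tam, Zheng — 2.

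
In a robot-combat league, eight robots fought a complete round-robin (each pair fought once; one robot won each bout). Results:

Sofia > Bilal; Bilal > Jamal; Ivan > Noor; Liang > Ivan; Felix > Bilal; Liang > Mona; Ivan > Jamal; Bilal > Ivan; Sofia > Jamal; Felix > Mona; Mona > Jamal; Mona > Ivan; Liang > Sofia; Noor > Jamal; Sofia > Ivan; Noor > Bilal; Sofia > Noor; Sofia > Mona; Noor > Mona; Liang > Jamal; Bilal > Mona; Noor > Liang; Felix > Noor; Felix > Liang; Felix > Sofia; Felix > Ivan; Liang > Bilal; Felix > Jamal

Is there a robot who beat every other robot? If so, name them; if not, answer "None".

Felix

Felix has 7 wins out of 7 opponents — a perfect record.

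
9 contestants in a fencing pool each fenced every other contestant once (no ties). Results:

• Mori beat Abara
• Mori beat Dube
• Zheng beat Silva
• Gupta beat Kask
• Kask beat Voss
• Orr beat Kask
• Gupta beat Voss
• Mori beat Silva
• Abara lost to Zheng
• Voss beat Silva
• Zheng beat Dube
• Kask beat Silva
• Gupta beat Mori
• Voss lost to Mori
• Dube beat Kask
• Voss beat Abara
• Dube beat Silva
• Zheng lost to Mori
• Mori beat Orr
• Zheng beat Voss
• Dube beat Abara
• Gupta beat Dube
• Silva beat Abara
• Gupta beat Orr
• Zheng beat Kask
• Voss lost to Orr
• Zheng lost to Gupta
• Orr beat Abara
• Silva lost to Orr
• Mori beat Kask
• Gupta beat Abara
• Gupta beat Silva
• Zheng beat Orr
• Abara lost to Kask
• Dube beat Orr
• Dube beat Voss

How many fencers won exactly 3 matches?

1

Win totals: Kask 3, Abara 0, Voss 2, Zheng 6, Orr 4, Mori 7, Gupta 8, Dube 5, Silva 1.
Exactly 3: Kask — 1 fencer.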